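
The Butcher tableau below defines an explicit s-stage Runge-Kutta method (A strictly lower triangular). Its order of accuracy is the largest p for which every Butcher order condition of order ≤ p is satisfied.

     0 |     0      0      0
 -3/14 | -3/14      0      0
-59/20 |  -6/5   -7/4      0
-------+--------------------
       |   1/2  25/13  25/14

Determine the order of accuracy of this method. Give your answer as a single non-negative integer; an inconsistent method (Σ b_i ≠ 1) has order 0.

0

b = (1/2, 25/13, 25/14)
c = (0, -3/14, -59/20)
Ac = (0, 0, 3/8)
Σ b_i: 1/2·1 + 25/13·1 + 25/14·1 = 383/91 ≠ 1 ⇒ order 0.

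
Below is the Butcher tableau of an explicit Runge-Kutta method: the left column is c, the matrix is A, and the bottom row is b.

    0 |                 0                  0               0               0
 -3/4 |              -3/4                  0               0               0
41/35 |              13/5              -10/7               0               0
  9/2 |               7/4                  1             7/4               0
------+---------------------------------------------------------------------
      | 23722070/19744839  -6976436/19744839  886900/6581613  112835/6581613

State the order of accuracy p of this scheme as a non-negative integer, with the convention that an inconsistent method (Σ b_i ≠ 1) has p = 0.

3

b = (23722070/19744839, -6976436/19744839, 886900/6581613, 112835/6581613)
c = (0, -3/4, 41/35, 9/2)
Ac = (0, 0, 15/14, 13/10)
Σ b_i: 23722070/19744839·1 + (-6976436/19744839)·1 + 886900/6581613·1 + 112835/6581613·1 = 1 ✓
b·c: (-6976436/19744839)·(-3/4) + 886900/6581613·41/35 + 112835/6581613·9/2 = 1/2 ✓
b·c²: (-6976436/19744839)·9/16 + 886900/6581613·1681/1225 + 112835/6581613·81/4 = 1/3 ✓
b·Ac: 886900/6581613·15/14 + 112835/6581613·13/10 = 1/6 ✓
b·c³: (-6976436/19744839)·(-27/64) + 886900/6581613·68921/42875 + 112835/6581613·729/8 = 7105745249/3685703280 ≠ 1/4 ⇒ order 3.
b·(c∘Ac): 886900/6581613·123/98 + 112835/6581613·117/20 = 2364313/8775484 ≠ 1/8
b·Ac²: 886900/6581613·(-45/56) + 112835/6581613·8299/2800 = -211821467/3685703280 ≠ 1/12
b·A²c: 112835/6581613·15/8 = 564175/17550968 ≠ 1/24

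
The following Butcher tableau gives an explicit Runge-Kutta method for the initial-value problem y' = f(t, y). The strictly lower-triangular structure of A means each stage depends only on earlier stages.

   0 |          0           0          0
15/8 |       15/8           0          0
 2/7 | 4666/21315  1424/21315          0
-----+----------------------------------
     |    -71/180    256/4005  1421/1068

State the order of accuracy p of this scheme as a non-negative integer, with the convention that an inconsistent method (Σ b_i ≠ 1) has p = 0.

b = (-71/180, 256/4005, 1421/1068)
c = (0, 15/8, 2/7)
Ac = (0, 0, 178/1421)
Σ b_i: (-71/180)·1 + 256/4005·1 + 1421/1068·1 = 1 ✓
b·c: 256/4005·15/8 + 1421/1068·2/7 = 1/2 ✓
b·c²: 256/4005·225/64 + 1421/1068·4/49 = 1/3 ✓
b·Ac: 1421/1068·178/1421 = 1/6 ✓; 3 stages ⇒ order 3.

3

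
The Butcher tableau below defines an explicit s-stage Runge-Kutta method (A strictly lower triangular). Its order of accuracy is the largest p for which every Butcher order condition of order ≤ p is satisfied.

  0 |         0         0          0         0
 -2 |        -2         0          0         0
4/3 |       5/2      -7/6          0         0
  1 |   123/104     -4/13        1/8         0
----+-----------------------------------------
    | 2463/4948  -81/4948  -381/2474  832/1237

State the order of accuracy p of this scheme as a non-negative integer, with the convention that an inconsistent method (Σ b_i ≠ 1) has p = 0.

b = (2463/4948, -81/4948, -381/2474, 832/1237)
c = (0, -2, 4/3, 1)
Ac = (0, 0, 7/3, 61/78)
Σ b_i: 2463/4948·1 + (-81/4948)·1 + (-381/2474)·1 + 832/1237·1 = 1 ✓
b·c: (-81/4948)·(-2) + (-381/2474)·4/3 + 832/1237·1 = 1/2 ✓
b·c²: (-81/4948)·4 + (-381/2474)·16/9 + 832/1237·1 = 1/3 ✓
b·Ac: (-381/2474)·7/3 + 832/1237·61/78 = 1/6 ✓
b·c³: (-81/4948)·(-8) + (-381/2474)·64/27 + 832/1237·1 = 4882/11133 ≠ 1/4 ⇒ order 3.
b·(c∘Ac): (-381/2474)·28/9 + 832/1237·61/78 = 58/1237 ≠ 1/8
b·Ac²: (-381/2474)·(-14/3) + 832/1237·(-118/117) = 449/11133 ≠ 1/12
b·A²c: 832/1237·7/24 = 728/3711 ≠ 1/24

3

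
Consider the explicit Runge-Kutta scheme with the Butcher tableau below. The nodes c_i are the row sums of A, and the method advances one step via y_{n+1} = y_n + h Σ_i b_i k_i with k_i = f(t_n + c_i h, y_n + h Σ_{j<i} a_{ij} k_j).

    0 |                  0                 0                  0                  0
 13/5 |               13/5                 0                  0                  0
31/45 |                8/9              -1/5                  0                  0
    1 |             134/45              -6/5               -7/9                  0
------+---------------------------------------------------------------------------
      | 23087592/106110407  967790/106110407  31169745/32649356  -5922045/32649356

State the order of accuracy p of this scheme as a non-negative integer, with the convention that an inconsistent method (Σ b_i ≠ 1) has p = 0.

3

b = (23087592/106110407, 967790/106110407, 31169745/32649356, -5922045/32649356)
c = (0, 13/5, 31/45, 1)
Ac = (0, 0, -13/25, -7403/2025)
Σ b_i: 23087592/106110407·1 + 967790/106110407·1 + 31169745/32649356·1 + (-5922045/32649356)·1 = 1 ✓
b·c: 967790/106110407·13/5 + 31169745/32649356·31/45 + (-5922045/32649356)·1 = 1/2 ✓
b·c²: 967790/106110407·169/25 + 31169745/32649356·961/2025 + (-5922045/32649356)·1 = 1/3 ✓
b·Ac: 31169745/32649356·(-13/25) + (-5922045/32649356)·(-7403/2025) = 1/6 ✓
b·c³: 967790/106110407·2197/125 + 31169745/32649356·29791/91125 + (-5922045/32649356)·1 = 3206897429/11019157650 ≠ 1/4 ⇒ order 3.
b·(c∘Ac): 31169745/32649356·(-403/1125) + (-5922045/32649356)·(-7403/2025) = 196577464/612175425 ≠ 1/8
b·Ac²: 31169745/32649356·(-169/125) + (-5922045/32649356)·(-772841/91125) = 272835343/1101915765 ≠ 1/12
b·A²c: (-5922045/32649356)·91/225 = -11975691/163246780 ≠ 1/24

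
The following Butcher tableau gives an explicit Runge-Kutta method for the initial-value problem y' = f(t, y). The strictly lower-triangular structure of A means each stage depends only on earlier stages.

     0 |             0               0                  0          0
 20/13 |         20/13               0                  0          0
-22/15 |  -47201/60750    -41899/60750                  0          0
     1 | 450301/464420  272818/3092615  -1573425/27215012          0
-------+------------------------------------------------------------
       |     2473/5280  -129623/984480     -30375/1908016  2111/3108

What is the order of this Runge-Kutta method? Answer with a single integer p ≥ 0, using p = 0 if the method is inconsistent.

4

b = (2473/5280, -129623/984480, -30375/1908016, 2111/3108)
c = (0, 20/13, -22/15, 1)
Ac = (0, 0, -6446/6075, 931/4222)
Σ b_i: 2473/5280·1 + (-129623/984480)·1 + (-30375/1908016)·1 + 2111/3108·1 = 1 ✓
b·c: (-129623/984480)·20/13 + (-30375/1908016)·(-22/15) + 2111/3108·1 = 1/2 ✓
b·c²: (-129623/984480)·400/169 + (-30375/1908016)·484/225 + 2111/3108·1 = 1/3 ✓
b·Ac: (-30375/1908016)·(-6446/6075) + 2111/3108·931/4222 = 1/6 ✓
b·c³: (-129623/984480)·8000/2197 + (-30375/1908016)·(-10648/3375) + 2111/3108·1 = 1/4 ✓
b·(c∘Ac): (-30375/1908016)·141812/91125 + 2111/3108·931/4222 = 1/8 ✓
b·Ac²: (-30375/1908016)·(-25784/15795) + 2111/3108·2317/27443 = 1/12 ✓
b·A²c: 2111/3108·259/4222 = 1/24 ✓; 4 stages ⇒ order 4.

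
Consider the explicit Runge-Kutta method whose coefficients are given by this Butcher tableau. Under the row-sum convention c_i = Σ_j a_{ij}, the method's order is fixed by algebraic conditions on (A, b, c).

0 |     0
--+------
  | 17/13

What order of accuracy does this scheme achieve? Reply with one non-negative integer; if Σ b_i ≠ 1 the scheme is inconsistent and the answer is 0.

b = (17/13)
c = (0)
Σ b_i: 17/13·1 = 17/13 ≠ 1 ⇒ order 0.

0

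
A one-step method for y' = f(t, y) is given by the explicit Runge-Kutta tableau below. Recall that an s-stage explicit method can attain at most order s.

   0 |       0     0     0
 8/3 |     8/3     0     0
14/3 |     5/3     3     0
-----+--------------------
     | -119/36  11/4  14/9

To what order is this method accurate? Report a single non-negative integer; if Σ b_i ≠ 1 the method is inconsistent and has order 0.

b = (-119/36, 11/4, 14/9)
c = (0, 8/3, 14/3)
Ac = (0, 0, 8)
Σ b_i: (-119/36)·1 + 11/4·1 + 14/9·1 = 1 ✓
b·c: 11/4·8/3 + 14/9·14/3 = 394/27 ≠ 1/2 ⇒ order 1.

1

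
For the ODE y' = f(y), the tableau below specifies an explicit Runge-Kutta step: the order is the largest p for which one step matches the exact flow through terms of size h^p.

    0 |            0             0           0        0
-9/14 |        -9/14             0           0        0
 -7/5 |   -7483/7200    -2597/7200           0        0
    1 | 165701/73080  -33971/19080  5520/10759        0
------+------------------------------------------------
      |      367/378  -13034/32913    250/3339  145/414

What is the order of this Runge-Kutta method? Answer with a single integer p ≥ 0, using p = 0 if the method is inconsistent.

4

b = (367/378, -13034/32913, 250/3339, 145/414)
c = (0, -9/14, -7/5, 1)
Ac = (0, 0, 371/1600, 989/2320)
Σ b_i: 367/378·1 + (-13034/32913)·1 + 250/3339·1 + 145/414·1 = 1 ✓
b·c: (-13034/32913)·(-9/14) + 250/3339·(-7/5) + 145/414·1 = 1/2 ✓
b·c²: (-13034/32913)·81/196 + 250/3339·49/25 + 145/414·1 = 1/3 ✓
b·Ac: 250/3339·371/1600 + 145/414·989/2320 = 1/6 ✓
b·c³: (-13034/32913)·(-729/2744) + 250/3339·(-343/125) + 145/414·1 = 1/4 ✓
b·(c∘Ac): 250/3339·(-2597/8000) + 145/414·989/2320 = 1/8 ✓
b·Ac²: 250/3339·(-477/3200) + 145/414·8763/32480 = 1/12 ✓
b·A²c: 145/414·69/580 = 1/24 ✓; 4 stages ⇒ order 4.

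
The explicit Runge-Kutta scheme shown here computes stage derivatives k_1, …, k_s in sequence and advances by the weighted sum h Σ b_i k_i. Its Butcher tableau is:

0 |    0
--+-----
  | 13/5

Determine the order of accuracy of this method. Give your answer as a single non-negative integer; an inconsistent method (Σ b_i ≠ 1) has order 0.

0

b = (13/5)
c = (0)
Σ b_i: 13/5·1 = 13/5 ≠ 1 ⇒ order 0.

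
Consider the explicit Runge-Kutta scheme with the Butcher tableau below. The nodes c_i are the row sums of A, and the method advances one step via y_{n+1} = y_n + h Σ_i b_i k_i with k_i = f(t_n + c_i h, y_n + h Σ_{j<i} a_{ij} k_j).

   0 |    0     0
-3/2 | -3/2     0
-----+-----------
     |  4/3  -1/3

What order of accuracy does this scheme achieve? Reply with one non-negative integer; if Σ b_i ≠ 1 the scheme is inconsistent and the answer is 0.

b = (4/3, -1/3)
c = (0, -3/2)
Σ b_i: 4/3·1 + (-1/3)·1 = 1 ✓
b·c: (-1/3)·(-3/2) = 1/2 ✓; 2 stages ⇒ order 2.

2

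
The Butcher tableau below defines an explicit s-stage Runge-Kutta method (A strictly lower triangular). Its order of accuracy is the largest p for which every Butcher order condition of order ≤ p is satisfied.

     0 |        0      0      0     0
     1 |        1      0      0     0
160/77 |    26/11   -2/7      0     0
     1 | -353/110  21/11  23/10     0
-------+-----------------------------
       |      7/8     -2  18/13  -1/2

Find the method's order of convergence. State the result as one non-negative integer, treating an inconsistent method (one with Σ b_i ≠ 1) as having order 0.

b = (7/8, -2, 18/13, -1/2)
c = (0, 1, 160/77, 1)
Ac = (0, 0, -2/7, 515/77)
Σ b_i: 7/8·1 + (-2)·1 + 18/13·1 + (-1/2)·1 = -25/104 ≠ 1 ⇒ order 0.

0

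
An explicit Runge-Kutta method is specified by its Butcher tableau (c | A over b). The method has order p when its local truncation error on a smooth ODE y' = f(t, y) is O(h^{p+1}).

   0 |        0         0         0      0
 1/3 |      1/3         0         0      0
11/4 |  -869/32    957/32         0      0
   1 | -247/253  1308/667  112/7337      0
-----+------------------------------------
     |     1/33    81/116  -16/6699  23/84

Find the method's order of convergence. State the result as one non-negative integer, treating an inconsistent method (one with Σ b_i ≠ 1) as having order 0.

b = (1/33, 81/116, -16/6699, 23/84)
c = (0, 1/3, 11/4, 1)
Ac = (0, 0, 319/32, 16/23)
Σ b_i: 1/33·1 + 81/116·1 + (-16/6699)·1 + 23/84·1 = 1 ✓
b·c: 81/116·1/3 + (-16/6699)·11/4 + 23/84·1 = 1/2 ✓
b·c²: 81/116·1/9 + (-16/6699)·121/16 + 23/84·1 = 1/3 ✓
b·Ac: (-16/6699)·319/32 + 23/84·16/23 = 1/6 ✓
b·c³: 81/116·1/27 + (-16/6699)·1331/64 + 23/84·1 = 1/4 ✓
b·(c∘Ac): (-16/6699)·3509/128 + 23/84·16/23 = 1/8 ✓
b·Ac²: (-16/6699)·319/96 + 23/84·1/3 = 1/12 ✓
b·A²c: 23/84·7/46 = 1/24 ✓; 4 stages ⇒ order 4.

4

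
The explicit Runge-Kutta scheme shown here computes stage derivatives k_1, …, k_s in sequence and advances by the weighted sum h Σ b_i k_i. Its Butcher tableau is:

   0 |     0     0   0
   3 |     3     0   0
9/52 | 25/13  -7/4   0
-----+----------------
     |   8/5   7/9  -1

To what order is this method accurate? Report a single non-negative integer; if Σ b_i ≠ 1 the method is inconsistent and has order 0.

b = (8/5, 7/9, -1)
c = (0, 3, 9/52)
Ac = (0, 0, -21/4)
Σ b_i: 8/5·1 + 7/9·1 + (-1)·1 = 62/45 ≠ 1 ⇒ order 0.

0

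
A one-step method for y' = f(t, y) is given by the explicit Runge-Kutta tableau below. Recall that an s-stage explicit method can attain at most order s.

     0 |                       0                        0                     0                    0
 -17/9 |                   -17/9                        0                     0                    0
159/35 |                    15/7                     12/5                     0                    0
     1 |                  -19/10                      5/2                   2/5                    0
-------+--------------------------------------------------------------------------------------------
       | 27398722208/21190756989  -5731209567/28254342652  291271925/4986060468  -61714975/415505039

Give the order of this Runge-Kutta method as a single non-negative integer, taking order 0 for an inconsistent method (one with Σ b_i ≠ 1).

3

b = (27398722208/21190756989, -5731209567/28254342652, 291271925/4986060468, -61714975/415505039)
c = (0, -17/9, 159/35, 1)
Ac = (0, 0, -68/15, -9151/3150)
Σ b_i: 27398722208/21190756989·1 + (-5731209567/28254342652)·1 + 291271925/4986060468·1 + (-61714975/415505039)·1 = 1 ✓
b·c: (-5731209567/28254342652)·(-17/9) + 291271925/4986060468·159/35 + (-61714975/415505039)·1 = 1/2 ✓
b·c²: (-5731209567/28254342652)·289/81 + 291271925/4986060468·25281/1225 + (-61714975/415505039)·1 = 1/3 ✓
b·Ac: 291271925/4986060468·(-68/15) + (-61714975/415505039)·(-9151/3150) = 1/6 ✓
b·c³: (-5731209567/28254342652)·(-4913/729) + 291271925/4986060468·4019679/42875 + (-61714975/415505039)·1 = 5257869262859/785304523710 ≠ 1/4 ⇒ order 3.
b·(c∘Ac): 291271925/4986060468·(-3604/175) + (-61714975/415505039)·(-9151/3150) = -5770641659/7479090702 ≠ 1/8
b·Ac²: 291271925/4986060468·1156/135 + (-61714975/415505039)·17041669/992250 = -1610459218661/785304523710 ≠ 1/12
b·A²c: (-61714975/415505039)·(-136/75) = 335729464/1246515117 ≠ 1/24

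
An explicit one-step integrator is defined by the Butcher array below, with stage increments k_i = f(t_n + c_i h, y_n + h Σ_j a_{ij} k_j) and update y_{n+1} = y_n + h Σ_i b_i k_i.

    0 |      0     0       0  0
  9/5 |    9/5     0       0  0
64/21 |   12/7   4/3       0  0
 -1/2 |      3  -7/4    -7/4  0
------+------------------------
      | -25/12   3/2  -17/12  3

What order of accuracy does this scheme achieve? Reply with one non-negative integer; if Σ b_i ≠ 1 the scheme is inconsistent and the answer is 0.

1

b = (-25/12, 3/2, -17/12, 3)
c = (0, 9/5, 64/21, -1/2)
Ac = (0, 0, 12/5, -509/60)
Σ b_i: (-25/12)·1 + 3/2·1 + (-17/12)·1 + 3·1 = 1 ✓
b·c: 3/2·9/5 + (-17/12)·64/21 + 3·(-1/2) = -982/315 ≠ 1/2 ⇒ order 1.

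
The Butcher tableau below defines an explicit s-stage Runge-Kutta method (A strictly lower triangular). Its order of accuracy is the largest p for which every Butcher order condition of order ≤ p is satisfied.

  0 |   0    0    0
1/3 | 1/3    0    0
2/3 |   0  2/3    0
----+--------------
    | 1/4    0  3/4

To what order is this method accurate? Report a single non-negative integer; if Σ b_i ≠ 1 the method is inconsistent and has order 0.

3

b = (1/4, 0, 3/4)
c = (0, 1/3, 2/3)
Ac = (0, 0, 2/9)
Σ b_i: 1/4·1 + 3/4·1 = 1 ✓
b·c: 3/4·2/3 = 1/2 ✓
b·c²: 3/4·4/9 = 1/3 ✓
b·Ac: 3/4·2/9 = 1/6 ✓; 3 stages ⇒ order 3.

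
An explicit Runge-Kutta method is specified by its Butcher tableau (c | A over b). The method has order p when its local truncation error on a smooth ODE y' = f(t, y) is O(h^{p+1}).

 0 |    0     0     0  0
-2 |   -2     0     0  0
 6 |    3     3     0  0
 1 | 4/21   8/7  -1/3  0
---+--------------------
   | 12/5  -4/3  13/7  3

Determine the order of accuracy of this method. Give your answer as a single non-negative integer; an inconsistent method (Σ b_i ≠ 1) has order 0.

b = (12/5, -4/3, 13/7, 3)
c = (0, -2, 6, 1)
Ac = (0, 0, -6, -30/7)
Σ b_i: 12/5·1 + (-4/3)·1 + 13/7·1 + 3·1 = 622/105 ≠ 1 ⇒ order 0.

0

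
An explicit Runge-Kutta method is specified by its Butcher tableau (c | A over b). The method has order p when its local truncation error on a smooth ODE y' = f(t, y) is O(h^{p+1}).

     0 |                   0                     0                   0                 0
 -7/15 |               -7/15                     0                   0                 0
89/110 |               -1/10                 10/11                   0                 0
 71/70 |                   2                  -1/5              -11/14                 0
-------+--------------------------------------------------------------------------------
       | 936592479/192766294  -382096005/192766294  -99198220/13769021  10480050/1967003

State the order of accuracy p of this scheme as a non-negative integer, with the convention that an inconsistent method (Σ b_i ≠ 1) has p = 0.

b = (936592479/192766294, -382096005/192766294, -99198220/13769021, 10480050/1967003)
c = (0, -7/15, 89/110, 71/70)
Ac = (0, 0, -14/33, -1139/2100)
Σ b_i: 936592479/192766294·1 + (-382096005/192766294)·1 + (-99198220/13769021)·1 + 10480050/1967003·1 = 1 ✓
b·c: (-382096005/192766294)·(-7/15) + (-99198220/13769021)·89/110 + 10480050/1967003·71/70 = 1/2 ✓
b·c²: (-382096005/192766294)·49/225 + (-99198220/13769021)·7921/12100 + 10480050/1967003·5041/4900 = 1/3 ✓
b·Ac: (-99198220/13769021)·(-14/33) + 10480050/1967003·(-1139/2100) = 1/6 ✓
b·c³: (-382096005/192766294)·(-343/3375) + (-99198220/13769021)·704969/1331000 + 10480050/1967003·357911/343000 = 1856029235563/954193155300 ≠ 1/4 ⇒ order 3.
b·(c∘Ac): (-99198220/13769021)·(-623/1815) + 10480050/1967003·(-80869/147000) = -378469027/826141260 ≠ 1/8
b·Ac²: (-99198220/13769021)·98/495 + 10480050/1967003·(-386629/693000) = -17131932467/3894665940 ≠ 1/12
b·A²c: 10480050/1967003·1/3 = 3493350/1967003 ≠ 1/24

3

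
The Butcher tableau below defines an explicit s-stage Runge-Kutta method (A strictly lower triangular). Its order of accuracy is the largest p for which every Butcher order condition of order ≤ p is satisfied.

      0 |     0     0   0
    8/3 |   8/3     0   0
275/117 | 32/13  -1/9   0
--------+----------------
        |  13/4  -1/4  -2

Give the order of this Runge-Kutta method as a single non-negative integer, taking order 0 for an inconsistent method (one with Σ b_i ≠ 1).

b = (13/4, -1/4, -2)
c = (0, 8/3, 275/117)
Ac = (0, 0, -8/27)
Σ b_i: 13/4·1 + (-1/4)·1 + (-2)·1 = 1 ✓
b·c: (-1/4)·8/3 + (-2)·275/117 = -628/117 ≠ 1/2 ⇒ order 1.

1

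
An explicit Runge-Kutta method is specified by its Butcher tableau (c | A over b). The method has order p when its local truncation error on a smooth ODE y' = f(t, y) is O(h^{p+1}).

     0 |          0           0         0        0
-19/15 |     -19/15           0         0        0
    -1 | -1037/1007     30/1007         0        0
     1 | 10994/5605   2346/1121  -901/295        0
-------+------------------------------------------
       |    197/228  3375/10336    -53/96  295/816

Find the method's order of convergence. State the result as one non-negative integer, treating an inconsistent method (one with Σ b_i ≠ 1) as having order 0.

4

b = (197/228, 3375/10336, -53/96, 295/816)
c = (0, -19/15, -1, 1)
Ac = (0, 0, -2/53, 119/295)
Σ b_i: 197/228·1 + 3375/10336·1 + (-53/96)·1 + 295/816·1 = 1 ✓
b·c: 3375/10336·(-19/15) + (-53/96)·(-1) + 295/816·1 = 1/2 ✓
b·c²: 3375/10336·361/225 + (-53/96)·1 + 295/816·1 = 1/3 ✓
b·Ac: (-53/96)·(-2/53) + 295/816·119/295 = 1/6 ✓
b·c³: 3375/10336·(-6859/3375) + (-53/96)·(-1) + 295/816·1 = 1/4 ✓
b·(c∘Ac): (-53/96)·2/53 + 295/816·119/295 = 1/8 ✓
b·Ac²: (-53/96)·38/795 + 295/816·1343/4425 = 1/12 ✓
b·A²c: 295/816·34/295 = 1/24 ✓; 4 stages ⇒ order 4.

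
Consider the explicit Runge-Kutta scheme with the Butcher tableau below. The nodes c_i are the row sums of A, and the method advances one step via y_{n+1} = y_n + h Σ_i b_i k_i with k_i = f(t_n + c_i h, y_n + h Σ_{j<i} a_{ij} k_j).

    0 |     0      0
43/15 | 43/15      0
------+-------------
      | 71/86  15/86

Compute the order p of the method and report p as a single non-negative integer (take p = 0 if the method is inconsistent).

b = (71/86, 15/86)
c = (0, 43/15)
Σ b_i: 71/86·1 + 15/86·1 = 1 ✓
b·c: 15/86·43/15 = 1/2 ✓; 2 stages ⇒ order 2.

2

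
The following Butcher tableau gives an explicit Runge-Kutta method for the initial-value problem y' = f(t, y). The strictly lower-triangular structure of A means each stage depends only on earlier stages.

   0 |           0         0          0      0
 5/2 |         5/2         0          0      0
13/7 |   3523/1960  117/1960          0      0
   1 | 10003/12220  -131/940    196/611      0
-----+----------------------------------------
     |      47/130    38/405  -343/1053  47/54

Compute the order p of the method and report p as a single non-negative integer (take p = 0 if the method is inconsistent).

4

b = (47/130, 38/405, -343/1053, 47/54)
c = (0, 5/2, 13/7, 1)
Ac = (0, 0, 117/784, 93/376)
Σ b_i: 47/130·1 + 38/405·1 + (-343/1053)·1 + 47/54·1 = 1 ✓
b·c: 38/405·5/2 + (-343/1053)·13/7 + 47/54·1 = 1/2 ✓
b·c²: 38/405·25/4 + (-343/1053)·169/49 + 47/54·1 = 1/3 ✓
b·Ac: (-343/1053)·117/784 + 47/54·93/376 = 1/6 ✓
b·c³: 38/405·125/8 + (-343/1053)·2197/343 + 47/54·1 = 1/4 ✓
b·(c∘Ac): (-343/1053)·1521/5488 + 47/54·93/376 = 1/8 ✓
b·Ac²: (-343/1053)·585/1568 + 47/54·177/752 = 1/12 ✓
b·A²c: 47/54·9/188 = 1/24 ✓; 4 stages ⇒ order 4.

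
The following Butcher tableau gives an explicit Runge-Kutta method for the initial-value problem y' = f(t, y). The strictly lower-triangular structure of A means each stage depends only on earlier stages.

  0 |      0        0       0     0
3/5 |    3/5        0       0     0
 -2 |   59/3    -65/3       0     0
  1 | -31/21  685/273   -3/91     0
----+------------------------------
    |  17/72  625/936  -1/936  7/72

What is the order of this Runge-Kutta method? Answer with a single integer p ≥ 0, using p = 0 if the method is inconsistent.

4

b = (17/72, 625/936, -1/936, 7/72)
c = (0, 3/5, -2, 1)
Ac = (0, 0, -13, 11/7)
Σ b_i: 17/72·1 + 625/936·1 + (-1/936)·1 + 7/72·1 = 1 ✓
b·c: 625/936·3/5 + (-1/936)·(-2) + 7/72·1 = 1/2 ✓
b·c²: 625/936·9/25 + (-1/936)·4 + 7/72·1 = 1/3 ✓
b·Ac: (-1/936)·(-13) + 7/72·11/7 = 1/6 ✓
b·c³: 625/936·27/125 + (-1/936)·(-8) + 7/72·1 = 1/4 ✓
b·(c∘Ac): (-1/936)·26 + 7/72·11/7 = 1/8 ✓
b·Ac²: (-1/936)·(-39/5) + 7/72·27/35 = 1/12 ✓
b·A²c: 7/72·3/7 = 1/24 ✓; 4 stages ⇒ order 4.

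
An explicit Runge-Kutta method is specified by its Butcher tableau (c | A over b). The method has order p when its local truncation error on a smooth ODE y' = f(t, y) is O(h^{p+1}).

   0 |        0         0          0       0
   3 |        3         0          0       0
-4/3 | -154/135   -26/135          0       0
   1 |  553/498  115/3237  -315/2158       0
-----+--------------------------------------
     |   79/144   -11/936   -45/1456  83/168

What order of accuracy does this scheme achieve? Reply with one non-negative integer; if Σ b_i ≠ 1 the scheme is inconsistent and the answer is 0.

4

b = (79/144, -11/936, -45/1456, 83/168)
c = (0, 3, -4/3, 1)
Ac = (0, 0, -26/45, 25/83)
Σ b_i: 79/144·1 + (-11/936)·1 + (-45/1456)·1 + 83/168·1 = 1 ✓
b·c: (-11/936)·3 + (-45/1456)·(-4/3) + 83/168·1 = 1/2 ✓
b·c²: (-11/936)·9 + (-45/1456)·16/9 + 83/168·1 = 1/3 ✓
b·Ac: (-45/1456)·(-26/45) + 83/168·25/83 = 1/6 ✓
b·c³: (-11/936)·27 + (-45/1456)·(-64/27) + 83/168·1 = 1/4 ✓
b·(c∘Ac): (-45/1456)·104/135 + 83/168·25/83 = 1/8 ✓
b·Ac²: (-45/1456)·(-26/15) + 83/168·5/83 = 1/12 ✓
b·A²c: 83/168·7/83 = 1/24 ✓; 4 stages ⇒ order 4.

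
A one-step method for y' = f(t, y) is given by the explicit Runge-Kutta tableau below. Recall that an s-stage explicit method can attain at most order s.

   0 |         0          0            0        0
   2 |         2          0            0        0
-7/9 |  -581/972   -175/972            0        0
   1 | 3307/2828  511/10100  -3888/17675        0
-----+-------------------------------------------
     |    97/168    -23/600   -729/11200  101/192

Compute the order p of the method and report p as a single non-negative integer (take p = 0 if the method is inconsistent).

b = (97/168, -23/600, -729/11200, 101/192)
c = (0, 2, -7/9, 1)
Ac = (0, 0, -175/486, 55/202)
Σ b_i: 97/168·1 + (-23/600)·1 + (-729/11200)·1 + 101/192·1 = 1 ✓
b·c: (-23/600)·2 + (-729/11200)·(-7/9) + 101/192·1 = 1/2 ✓
b·c²: (-23/600)·4 + (-729/11200)·49/81 + 101/192·1 = 1/3 ✓
b·Ac: (-729/11200)·(-175/486) + 101/192·55/202 = 1/6 ✓
b·c³: (-23/600)·8 + (-729/11200)·(-343/729) + 101/192·1 = 1/4 ✓
b·(c∘Ac): (-729/11200)·1225/4374 + 101/192·55/202 = 1/8 ✓
b·Ac²: (-729/11200)·(-175/243) + 101/192·7/101 = 1/12 ✓
b·A²c: 101/192·8/101 = 1/24 ✓; 4 stages ⇒ order 4.

4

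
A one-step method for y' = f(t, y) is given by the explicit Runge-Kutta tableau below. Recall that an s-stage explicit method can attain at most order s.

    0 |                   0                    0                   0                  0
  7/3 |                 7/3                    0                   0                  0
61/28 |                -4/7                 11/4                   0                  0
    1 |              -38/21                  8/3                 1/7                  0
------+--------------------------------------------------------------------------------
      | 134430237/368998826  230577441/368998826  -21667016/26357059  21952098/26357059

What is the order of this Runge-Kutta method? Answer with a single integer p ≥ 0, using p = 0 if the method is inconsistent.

3

b = (134430237/368998826, 230577441/368998826, -21667016/26357059, 21952098/26357059)
c = (0, 7/3, 61/28, 1)
Ac = (0, 0, 77/12, 11525/1764)
Σ b_i: 134430237/368998826·1 + 230577441/368998826·1 + (-21667016/26357059)·1 + 21952098/26357059·1 = 1 ✓
b·c: 230577441/368998826·7/3 + (-21667016/26357059)·61/28 + 21952098/26357059·1 = 1/2 ✓
b·c²: 230577441/368998826·49/9 + (-21667016/26357059)·3721/784 + 21952098/26357059·1 = 1/3 ✓
b·Ac: (-21667016/26357059)·77/12 + 21952098/26357059·11525/1764 = 1/6 ✓
b·c³: 230577441/368998826·343/27 + (-21667016/26357059)·226981/21952 + 21952098/26357059·1 = 3601319759/13283957736 ≠ 1/4 ⇒ order 3.
b·(c∘Ac): (-21667016/26357059)·671/48 + 21952098/26357059·11525/1764 = -478391896/79071177 ≠ 1/8
b·Ac²: (-21667016/26357059)·539/36 + 21952098/26357059·2251763/148176 = 4633085185/13283957736 ≠ 1/12
b·A²c: 21952098/26357059·11/12 = 40245513/52714118 ≠ 1/24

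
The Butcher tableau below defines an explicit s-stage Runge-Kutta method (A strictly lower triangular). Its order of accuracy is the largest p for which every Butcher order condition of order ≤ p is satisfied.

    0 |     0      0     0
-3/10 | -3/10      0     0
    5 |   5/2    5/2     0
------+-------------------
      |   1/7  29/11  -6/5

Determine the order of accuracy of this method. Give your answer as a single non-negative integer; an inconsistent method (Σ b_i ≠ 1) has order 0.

b = (1/7, 29/11, -6/5)
c = (0, -3/10, 5)
Ac = (0, 0, -3/4)
Σ b_i: 1/7·1 + 29/11·1 + (-6/5)·1 = 608/385 ≠ 1 ⇒ order 0.

0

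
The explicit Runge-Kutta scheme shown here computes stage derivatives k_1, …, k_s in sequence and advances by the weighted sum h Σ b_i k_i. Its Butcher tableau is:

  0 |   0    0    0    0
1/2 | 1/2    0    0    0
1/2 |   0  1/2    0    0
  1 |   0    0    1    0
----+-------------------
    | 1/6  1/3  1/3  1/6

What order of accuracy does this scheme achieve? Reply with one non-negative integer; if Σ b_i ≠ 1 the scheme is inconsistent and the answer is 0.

4

b = (1/6, 1/3, 1/3, 1/6)
c = (0, 1/2, 1/2, 1)
Ac = (0, 0, 1/4, 1/2)
Σ b_i: 1/6·1 + 1/3·1 + 1/3·1 + 1/6·1 = 1 ✓
b·c: 1/3·1/2 + 1/3·1/2 + 1/6·1 = 1/2 ✓
b·c²: 1/3·1/4 + 1/3·1/4 + 1/6·1 = 1/3 ✓
b·Ac: 1/3·1/4 + 1/6·1/2 = 1/6 ✓
b·c³: 1/3·1/8 + 1/3·1/8 + 1/6·1 = 1/4 ✓
b·(c∘Ac): 1/3·1/8 + 1/6·1/2 = 1/8 ✓
b·Ac²: 1/3·1/8 + 1/6·1/4 = 1/12 ✓
b·A²c: 1/6·1/4 = 1/24 ✓; 4 stages ⇒ order 4.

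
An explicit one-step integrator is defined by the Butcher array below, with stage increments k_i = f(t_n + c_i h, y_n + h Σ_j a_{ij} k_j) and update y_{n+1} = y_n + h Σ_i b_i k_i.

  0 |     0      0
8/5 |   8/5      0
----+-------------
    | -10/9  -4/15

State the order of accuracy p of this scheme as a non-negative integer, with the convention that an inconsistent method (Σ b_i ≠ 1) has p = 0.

0

b = (-10/9, -4/15)
c = (0, 8/5)
Σ b_i: (-10/9)·1 + (-4/15)·1 = -62/45 ≠ 1 ⇒ order 0.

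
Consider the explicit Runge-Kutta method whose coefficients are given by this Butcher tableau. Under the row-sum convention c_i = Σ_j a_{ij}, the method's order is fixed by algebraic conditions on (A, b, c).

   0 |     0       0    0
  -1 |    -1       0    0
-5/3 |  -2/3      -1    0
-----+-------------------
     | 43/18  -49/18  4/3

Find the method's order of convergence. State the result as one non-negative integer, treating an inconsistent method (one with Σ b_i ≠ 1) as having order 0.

b = (43/18, -49/18, 4/3)
c = (0, -1, -5/3)
Ac = (0, 0, 1)
Σ b_i: 43/18·1 + (-49/18)·1 + 4/3·1 = 1 ✓
b·c: (-49/18)·(-1) + 4/3·(-5/3) = 1/2 ✓
b·c²: (-49/18)·1 + 4/3·25/9 = 53/54 ≠ 1/3 ⇒ order 2.
b·Ac: 4/3·1 = 4/3 ≠ 1/6

2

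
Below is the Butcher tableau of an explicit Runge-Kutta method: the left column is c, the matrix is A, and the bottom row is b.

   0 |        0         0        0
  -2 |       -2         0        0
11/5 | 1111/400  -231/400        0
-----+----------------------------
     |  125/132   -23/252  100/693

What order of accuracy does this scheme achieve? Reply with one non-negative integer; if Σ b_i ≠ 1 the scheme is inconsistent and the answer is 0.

b = (125/132, -23/252, 100/693)
c = (0, -2, 11/5)
Ac = (0, 0, 231/200)
Σ b_i: 125/132·1 + (-23/252)·1 + 100/693·1 = 1 ✓
b·c: (-23/252)·(-2) + 100/693·11/5 = 1/2 ✓
b·c²: (-23/252)·4 + 100/693·121/25 = 1/3 ✓
b·Ac: 100/693·231/200 = 1/6 ✓; 3 stages ⇒ order 3.

3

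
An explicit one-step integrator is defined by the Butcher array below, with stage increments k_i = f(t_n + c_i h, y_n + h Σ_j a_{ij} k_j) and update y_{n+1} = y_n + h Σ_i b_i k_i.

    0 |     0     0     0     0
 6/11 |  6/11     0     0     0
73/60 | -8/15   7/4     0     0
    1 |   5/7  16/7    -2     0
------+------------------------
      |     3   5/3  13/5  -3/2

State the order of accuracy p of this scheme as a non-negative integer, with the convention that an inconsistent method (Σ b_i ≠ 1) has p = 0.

0

b = (3, 5/3, 13/5, -3/2)
c = (0, 6/11, 73/60, 1)
Ac = (0, 0, 21/22, -2741/2310)
Σ b_i: 3·1 + 5/3·1 + 13/5·1 + (-3/2)·1 = 173/30 ≠ 1 ⇒ order 0.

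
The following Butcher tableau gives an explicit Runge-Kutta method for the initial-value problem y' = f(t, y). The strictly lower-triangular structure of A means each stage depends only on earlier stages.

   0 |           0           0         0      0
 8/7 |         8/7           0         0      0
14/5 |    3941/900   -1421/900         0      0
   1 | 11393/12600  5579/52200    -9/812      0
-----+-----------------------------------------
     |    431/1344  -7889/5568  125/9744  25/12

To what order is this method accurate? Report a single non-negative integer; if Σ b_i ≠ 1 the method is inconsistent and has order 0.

b = (431/1344, -7889/5568, 125/9744, 25/12)
c = (0, 8/7, 14/5, 1)
Ac = (0, 0, -406/225, 41/450)
Σ b_i: 431/1344·1 + (-7889/5568)·1 + 125/9744·1 + 25/12·1 = 1 ✓
b·c: (-7889/5568)·8/7 + 125/9744·14/5 + 25/12·1 = 1/2 ✓
b·c²: (-7889/5568)·64/49 + 125/9744·196/25 + 25/12·1 = 1/3 ✓
b·Ac: 125/9744·(-406/225) + 25/12·41/450 = 1/6 ✓
b·c³: (-7889/5568)·512/343 + 125/9744·2744/125 + 25/12·1 = 1/4 ✓
b·(c∘Ac): 125/9744·(-5684/1125) + 25/12·41/450 = 1/8 ✓
b·Ac²: 125/9744·(-464/225) + 25/12·83/1575 = 1/12 ✓
b·A²c: 25/12·1/50 = 1/24 ✓; 4 stages ⇒ order 4.

4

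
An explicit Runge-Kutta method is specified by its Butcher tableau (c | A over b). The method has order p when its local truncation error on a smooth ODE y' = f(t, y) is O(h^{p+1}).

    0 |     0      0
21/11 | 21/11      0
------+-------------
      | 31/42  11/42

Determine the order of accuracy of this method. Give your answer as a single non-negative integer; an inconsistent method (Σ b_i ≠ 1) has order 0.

b = (31/42, 11/42)
c = (0, 21/11)
Σ b_i: 31/42·1 + 11/42·1 = 1 ✓
b·c: 11/42·21/11 = 1/2 ✓; 2 stages ⇒ order 2.

2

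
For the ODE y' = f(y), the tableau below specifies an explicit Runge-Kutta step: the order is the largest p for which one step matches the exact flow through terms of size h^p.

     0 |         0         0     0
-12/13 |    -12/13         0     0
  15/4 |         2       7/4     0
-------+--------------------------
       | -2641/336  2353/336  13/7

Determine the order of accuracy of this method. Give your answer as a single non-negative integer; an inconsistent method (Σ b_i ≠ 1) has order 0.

2

b = (-2641/336, 2353/336, 13/7)
c = (0, -12/13, 15/4)
Ac = (0, 0, -21/13)
Σ b_i: (-2641/336)·1 + 2353/336·1 + 13/7·1 = 1 ✓
b·c: 2353/336·(-12/13) + 13/7·15/4 = 1/2 ✓
b·c²: 2353/336·144/169 + 13/7·225/16 = 46713/1456 ≠ 1/3 ⇒ order 2.
b·Ac: 13/7·(-21/13) = -3 ≠ 1/6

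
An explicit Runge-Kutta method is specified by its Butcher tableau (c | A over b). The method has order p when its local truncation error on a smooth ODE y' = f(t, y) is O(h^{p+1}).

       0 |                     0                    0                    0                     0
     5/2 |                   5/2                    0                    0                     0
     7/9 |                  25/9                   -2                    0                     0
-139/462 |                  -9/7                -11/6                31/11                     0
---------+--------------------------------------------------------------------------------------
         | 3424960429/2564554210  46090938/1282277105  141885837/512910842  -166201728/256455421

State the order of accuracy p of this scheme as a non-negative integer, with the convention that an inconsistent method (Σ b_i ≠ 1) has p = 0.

3

b = (3424960429/2564554210, 46090938/1282277105, 141885837/512910842, -166201728/256455421)
c = (0, 5/2, 7/9, -139/462)
Ac = (0, 0, -5, -947/396)
Σ b_i: 3424960429/2564554210·1 + 46090938/1282277105·1 + 141885837/512910842·1 + (-166201728/256455421)·1 = 1 ✓
b·c: 46090938/1282277105·5/2 + 141885837/512910842·7/9 + (-166201728/256455421)·(-139/462) = 1/2 ✓
b·c²: 46090938/1282277105·25/4 + 141885837/512910842·49/81 + (-166201728/256455421)·19321/213444 = 1/3 ✓
b·Ac: 141885837/512910842·(-5) + (-166201728/256455421)·(-947/396) = 1/6 ✓
b·c³: 46090938/1282277105·125/8 + 141885837/512910842·343/729 + (-166201728/256455421)·(-2685619/98611128) = 504337044887/710894427012 ≠ 1/4 ⇒ order 3.
b·(c∘Ac): 141885837/512910842·(-35/9) + (-166201728/256455421)·131633/182952 = -7118467111/4616197578 ≠ 1/8
b·Ac²: 141885837/512910842·(-25/2) + (-166201728/256455421)·(-69523/7128) = 79300434809/27697185468 ≠ 1/12
b·A²c: (-166201728/256455421)·(-155/11) = 2341933440/256455421 ≠ 1/24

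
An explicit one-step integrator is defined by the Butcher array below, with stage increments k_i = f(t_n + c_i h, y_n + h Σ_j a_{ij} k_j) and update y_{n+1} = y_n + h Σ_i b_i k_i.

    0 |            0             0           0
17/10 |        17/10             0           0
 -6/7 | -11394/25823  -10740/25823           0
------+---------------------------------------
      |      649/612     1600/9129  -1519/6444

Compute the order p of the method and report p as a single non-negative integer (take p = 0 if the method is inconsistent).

3

b = (649/612, 1600/9129, -1519/6444)
c = (0, 17/10, -6/7)
Ac = (0, 0, -1074/1519)
Σ b_i: 649/612·1 + 1600/9129·1 + (-1519/6444)·1 = 1 ✓
b·c: 1600/9129·17/10 + (-1519/6444)·(-6/7) = 1/2 ✓
b·c²: 1600/9129·289/100 + (-1519/6444)·36/49 = 1/3 ✓
b·Ac: (-1519/6444)·(-1074/1519) = 1/6 ✓; 3 stages ⇒ order 3.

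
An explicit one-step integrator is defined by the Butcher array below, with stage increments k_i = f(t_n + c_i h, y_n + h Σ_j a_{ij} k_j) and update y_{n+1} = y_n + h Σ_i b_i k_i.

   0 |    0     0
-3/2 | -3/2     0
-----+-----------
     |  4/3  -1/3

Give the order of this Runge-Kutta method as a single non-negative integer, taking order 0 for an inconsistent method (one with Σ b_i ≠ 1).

2

b = (4/3, -1/3)
c = (0, -3/2)
Σ b_i: 4/3·1 + (-1/3)·1 = 1 ✓
b·c: (-1/3)·(-3/2) = 1/2 ✓; 2 stages ⇒ order 2.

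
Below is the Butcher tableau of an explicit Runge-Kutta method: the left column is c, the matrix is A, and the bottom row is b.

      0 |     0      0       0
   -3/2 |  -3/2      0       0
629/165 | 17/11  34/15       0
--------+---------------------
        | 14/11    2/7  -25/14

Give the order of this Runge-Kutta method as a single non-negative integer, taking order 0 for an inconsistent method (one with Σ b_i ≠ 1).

0

b = (14/11, 2/7, -25/14)
c = (0, -3/2, 629/165)
Ac = (0, 0, -17/5)
Σ b_i: 14/11·1 + 2/7·1 + (-25/14)·1 = -5/22 ≠ 1 ⇒ order 0.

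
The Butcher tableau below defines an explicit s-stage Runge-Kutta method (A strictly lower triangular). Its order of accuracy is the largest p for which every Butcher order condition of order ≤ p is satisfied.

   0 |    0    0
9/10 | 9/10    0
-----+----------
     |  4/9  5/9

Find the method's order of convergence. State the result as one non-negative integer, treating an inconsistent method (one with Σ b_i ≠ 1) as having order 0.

2

b = (4/9, 5/9)
c = (0, 9/10)
Σ b_i: 4/9·1 + 5/9·1 = 1 ✓
b·c: 5/9·9/10 = 1/2 ✓; 2 stages ⇒ order 2.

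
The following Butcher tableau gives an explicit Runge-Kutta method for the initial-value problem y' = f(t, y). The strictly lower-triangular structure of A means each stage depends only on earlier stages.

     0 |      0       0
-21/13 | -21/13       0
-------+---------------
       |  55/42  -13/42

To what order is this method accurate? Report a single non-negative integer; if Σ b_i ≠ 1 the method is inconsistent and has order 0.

b = (55/42, -13/42)
c = (0, -21/13)
Σ b_i: 55/42·1 + (-13/42)·1 = 1 ✓
b·c: (-13/42)·(-21/13) = 1/2 ✓; 2 stages ⇒ order 2.

2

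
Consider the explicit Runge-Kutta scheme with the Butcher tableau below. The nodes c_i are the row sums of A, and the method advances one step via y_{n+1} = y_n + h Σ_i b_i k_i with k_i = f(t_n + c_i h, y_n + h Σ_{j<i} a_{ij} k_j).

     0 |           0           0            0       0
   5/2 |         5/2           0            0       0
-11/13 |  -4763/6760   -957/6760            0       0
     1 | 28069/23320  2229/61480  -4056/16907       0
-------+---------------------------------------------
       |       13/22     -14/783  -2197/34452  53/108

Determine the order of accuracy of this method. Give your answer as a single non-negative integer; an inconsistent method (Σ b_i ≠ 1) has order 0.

b = (13/22, -14/783, -2197/34452, 53/108)
c = (0, 5/2, -11/13, 1)
Ac = (0, 0, -957/2704, 249/848)
Σ b_i: 13/22·1 + (-14/783)·1 + (-2197/34452)·1 + 53/108·1 = 1 ✓
b·c: (-14/783)·5/2 + (-2197/34452)·(-11/13) + 53/108·1 = 1/2 ✓
b·c²: (-14/783)·25/4 + (-2197/34452)·121/169 + 53/108·1 = 1/3 ✓
b·Ac: (-2197/34452)·(-957/2704) + 53/108·249/848 = 1/6 ✓
b·c³: (-14/783)·125/8 + (-2197/34452)·(-1331/2197) + 53/108·1 = 1/4 ✓
b·(c∘Ac): (-2197/34452)·10527/35152 + 53/108·249/848 = 1/8 ✓
b·Ac²: (-2197/34452)·(-4785/5408) + 53/108·93/1696 = 1/12 ✓
b·A²c: 53/108·9/106 = 1/24 ✓; 4 stages ⇒ order 4.

4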